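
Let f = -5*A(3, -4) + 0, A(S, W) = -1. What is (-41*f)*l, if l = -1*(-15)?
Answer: -3075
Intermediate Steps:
l = 15
f = 5 (f = -5*(-1) + 0 = 5 + 0 = 5)
(-41*f)*l = -41*5*15 = -205*15 = -3075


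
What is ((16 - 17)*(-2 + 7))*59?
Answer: -295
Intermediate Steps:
((16 - 17)*(-2 + 7))*59 = -1*5*59 = -5*59 = -295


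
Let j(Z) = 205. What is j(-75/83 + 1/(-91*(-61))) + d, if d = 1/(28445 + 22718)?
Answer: 10488416/51163 ≈ 205.00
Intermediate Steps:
d = 1/51163 ≈ 1.9545e-5
j(-75/83 + 1/(-91*(-61))) + d = 205 + 1/51163 = 10488416/51163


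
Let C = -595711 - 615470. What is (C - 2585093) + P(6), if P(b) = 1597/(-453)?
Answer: -1719713719/453 ≈ -3.7963e+6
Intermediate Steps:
P(b) = -1597/453 (P(b) = 1597*(-1/453) = -1597/453)
C = -1211181
(C - 2585093) + P(6) = (-1211181 - 2585093) - 1597/453 = -3796274 - 1597/453 = -1719713719/453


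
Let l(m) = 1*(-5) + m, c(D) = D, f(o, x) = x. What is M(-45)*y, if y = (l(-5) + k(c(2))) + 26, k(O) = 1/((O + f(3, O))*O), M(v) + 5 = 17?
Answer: 387/2 ≈ 193.50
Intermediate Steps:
M(v) = 12 (M(v) = -5 + 17 = 12)
l(m) = -5 + m
k(O) = 1/(2*O²) (k(O) = 1/((O + O)*O) = 1/(((2*O))*O) = (1/(2*O))/O = 1/(2*O²))
y = 129/8 (y = ((-5 - 5) + (½)/2²) + 26 = (-10 + (½)*(¼)) + 26 = (-10 + ⅛) + 26 = -79/8 + 26 = 129/8 ≈ 16.125)
M(-45)*y = 12*(129/8) = 387/2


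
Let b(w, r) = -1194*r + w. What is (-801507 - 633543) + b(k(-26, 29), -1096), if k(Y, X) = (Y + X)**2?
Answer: -126417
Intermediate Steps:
k(Y, X) = (X + Y)**2
b(w, r) = w - 1194*r
(-801507 - 633543) + b(k(-26, 29), -1096) = (-801507 - 633543) + ((29 - 26)**2 - 1194*(-1096)) = -1435050 + (3**2 + 1308624) = -1435050 + (9 + 1308624) = -1435050 + 1308633 = -126417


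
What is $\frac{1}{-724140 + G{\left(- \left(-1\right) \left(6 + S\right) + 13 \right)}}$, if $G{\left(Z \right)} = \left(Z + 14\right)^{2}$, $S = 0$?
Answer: $- \frac{1}{723051} \approx -1.383 \cdot 10^{-6}$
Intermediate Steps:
$G{\left(Z \right)} = \left(14 + Z\right)^{2}$
$\frac{1}{-724140 + G{\left(- \left(-1\right) \left(6 + S\right) + 13 \right)}} = \frac{1}{-724140 + \left(14 + \left(- \left(-1\right) \left(6 + 0\right) + 13\right)\right)^{2}} = \frac{1}{-724140 + \left(14 + \left(- \left(-1\right) 6 + 13\right)\right)^{2}} = \frac{1}{-724140 + \left(14 + \left(\left(-1\right) \left(-6\right) + 13\right)\right)^{2}} = \frac{1}{-724140 + \left(14 + \left(6 + 13\right)\right)^{2}} = \frac{1}{-724140 + \left(14 + 19\right)^{2}} = \frac{1}{-724140 + 33^{2}} = \frac{1}{-724140 + 1089} = \frac{1}{-723051} = - \frac{1}{723051}$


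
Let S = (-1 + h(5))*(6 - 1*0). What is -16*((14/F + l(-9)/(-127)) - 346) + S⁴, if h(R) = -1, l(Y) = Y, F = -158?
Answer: 263589824/10033 ≈ 26272.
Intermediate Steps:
S = -12 (S = (-1 - 1)*(6 - 1*0) = -2*(6 + 0) = -2*6 = -12)
-16*((14/F + l(-9)/(-127)) - 346) + S⁴ = -16*((14/(-158) - 9/(-127)) - 346) + (-12)⁴ = -16*((14*(-1/158) - 9*(-1/127)) - 346) + 20736 = -16*((-7/79 + 9/127) - 346) + 20736 = -16*(-178/10033 - 346) + 20736 = -16*(-3471596/10033) + 20736 = 55545536/10033 + 20736 = 263589824/10033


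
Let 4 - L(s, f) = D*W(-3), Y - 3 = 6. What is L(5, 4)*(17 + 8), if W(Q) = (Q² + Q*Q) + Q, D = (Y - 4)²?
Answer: -9275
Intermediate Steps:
Y = 9 (Y = 3 + 6 = 9)
D = 25 (D = (9 - 4)² = 5² = 25)
W(Q) = Q + 2*Q² (W(Q) = (Q² + Q²) + Q = 2*Q² + Q = Q + 2*Q²)
L(s, f) = -371 (L(s, f) = 4 - 25*(-3*(1 + 2*(-3))) = 4 - 25*(-3*(1 - 6)) = 4 - 25*(-3*(-5)) = 4 - 25*15 = 4 - 1*375 = 4 - 375 = -371)
L(5, 4)*(17 + 8) = -371*(17 + 8) = -371*25 = -9275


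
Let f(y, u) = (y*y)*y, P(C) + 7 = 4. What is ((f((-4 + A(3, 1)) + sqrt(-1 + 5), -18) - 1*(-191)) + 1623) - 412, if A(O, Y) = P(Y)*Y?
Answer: 1277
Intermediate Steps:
P(C) = -3 (P(C) = -7 + 4 = -3)
A(O, Y) = -3*Y
f(y, u) = y**3 (f(y, u) = y**2*y = y**3)
((f((-4 + A(3, 1)) + sqrt(-1 + 5), -18) - 1*(-191)) + 1623) - 412 = ((((-4 - 3*1) + sqrt(-1 + 5))**3 - 1*(-191)) + 1623) - 412 = ((((-4 - 3) + sqrt(4))**3 + 191) + 1623) - 412 = (((-7 + 2)**3 + 191) + 1623) - 412 = (((-5)**3 + 191) + 1623) - 412 = ((-125 + 191) + 1623) - 412 = (66 + 1623) - 412 = 1689 - 412 = 1277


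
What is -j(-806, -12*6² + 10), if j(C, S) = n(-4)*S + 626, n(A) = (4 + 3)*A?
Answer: -12442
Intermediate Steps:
n(A) = 7*A
j(C, S) = 626 - 28*S (j(C, S) = (7*(-4))*S + 626 = -28*S + 626 = 626 - 28*S)
-j(-806, -12*6² + 10) = -(626 - 28*(-12*6² + 10)) = -(626 - 28*(-12*36 + 10)) = -(626 - 28*(-432 + 10)) = -(626 - 28*(-422)) = -(626 + 11816) = -1*12442 = -12442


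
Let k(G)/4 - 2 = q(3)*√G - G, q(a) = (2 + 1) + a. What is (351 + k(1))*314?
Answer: 119006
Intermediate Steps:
q(a) = 3 + a
k(G) = 8 - 4*G + 24*√G (k(G) = 8 + 4*((3 + 3)*√G - G) = 8 + 4*(6*√G - G) = 8 + 4*(-G + 6*√G) = 8 + (-4*G + 24*√G) = 8 - 4*G + 24*√G)
(351 + k(1))*314 = (351 + (8 - 4*1 + 24*√1))*314 = (351 + (8 - 4 + 24*1))*314 = (351 + (8 - 4 + 24))*314 = (351 + 28)*314 = 379*314 = 119006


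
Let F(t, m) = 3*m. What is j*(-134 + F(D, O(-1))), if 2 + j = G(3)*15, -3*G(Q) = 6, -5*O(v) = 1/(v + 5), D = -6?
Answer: 21464/5 ≈ 4292.8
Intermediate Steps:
O(v) = -1/(5*(5 + v)) (O(v) = -1/(5*(v + 5)) = -1/(5*(5 + v)))
G(Q) = -2 (G(Q) = -1/3*6 = -2)
j = -32 (j = -2 - 2*15 = -2 - 30 = -32)
j*(-134 + F(D, O(-1))) = -32*(-134 + 3*(-1/(25 + 5*(-1)))) = -32*(-134 + 3*(-1/(25 - 5))) = -32*(-134 + 3*(-1/20)) = -32*(-134 - 3/20) = -32*(-2683/20) = 21464/5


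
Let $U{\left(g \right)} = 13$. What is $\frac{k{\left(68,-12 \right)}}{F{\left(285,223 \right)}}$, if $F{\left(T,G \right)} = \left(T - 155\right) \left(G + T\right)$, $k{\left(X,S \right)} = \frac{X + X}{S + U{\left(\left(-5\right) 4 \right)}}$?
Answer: $\frac{17}{8255} \approx 0.0020594$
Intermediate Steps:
$k{\left(X,S \right)} = \frac{2 X}{13 + S}$ ($k{\left(X,S \right)} = \frac{X + X}{S + 13} = \frac{2 X}{13 + S}$)
$F{\left(T,G \right)} = \left(-155 + T\right) \left(G + T\right)$
$\frac{k{\left(68,-12 \right)}}{F{\left(285,223 \right)}} = \frac{2 \cdot 68 \frac{1}{13 - 12}}{285^{2} - 34565 - 44175 + 223 \cdot 285} = \frac{2 \cdot 68 \cdot 1^{-1}}{81225 - 34565 - 44175 + 63555} = \frac{2 \cdot 68 \cdot 1}{66040} = 136 \cdot \frac{1}{66040} = \frac{17}{8255}$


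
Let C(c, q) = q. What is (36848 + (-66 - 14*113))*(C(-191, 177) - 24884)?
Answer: -869686400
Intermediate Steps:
(36848 + (-66 - 14*113))*(C(-191, 177) - 24884) = (36848 + (-66 - 14*113))*(177 - 24884) = (36848 + (-66 - 1582))*(-24707) = (36848 - 1648)*(-24707) = 35200*(-24707) = -869686400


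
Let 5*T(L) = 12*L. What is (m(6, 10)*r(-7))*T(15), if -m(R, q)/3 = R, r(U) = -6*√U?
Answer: 3888*I*√7 ≈ 10287.0*I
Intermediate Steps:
m(R, q) = -3*R
T(L) = 12*L/5 (T(L) = (12*L)/5 = 12*L/5)
(m(6, 10)*r(-7))*T(15) = ((-3*6)*(-6*I*√7))*((12/5)*15) = -(-108)*I*√7*36 = (108*I*√7)*36 = 3888*I*√7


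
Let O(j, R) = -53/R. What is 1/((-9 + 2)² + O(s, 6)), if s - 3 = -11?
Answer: 6/241 ≈ 0.024896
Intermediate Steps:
s = -8 (s = 3 - 11 = -8)
1/((-9 + 2)² + O(s, 6)) = 1/((-9 + 2)² - 53/6) = 1/((-7)² - 53*⅙) = 1/(49 - 53/6) = 1/(241/6) = 6/241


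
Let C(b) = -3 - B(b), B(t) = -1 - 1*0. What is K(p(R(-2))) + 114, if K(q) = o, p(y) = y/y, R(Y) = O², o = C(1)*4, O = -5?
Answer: 106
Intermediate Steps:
B(t) = -1 (B(t) = -1 + 0 = -1)
C(b) = -2 (C(b) = -3 - 1*(-1) = -3 + 1 = -2)
o = -8 (o = -2*4 = -8)
R(Y) = 25 (R(Y) = (-5)² = 25)
p(y) = 1
K(q) = -8
K(p(R(-2))) + 114 = -8 + 114 = 106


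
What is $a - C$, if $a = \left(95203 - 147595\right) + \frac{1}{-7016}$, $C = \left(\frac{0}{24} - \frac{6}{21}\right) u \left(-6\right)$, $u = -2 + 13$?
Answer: $- \frac{2574002023}{49112} \approx -52411.0$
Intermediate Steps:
$u = 11$
$C = \frac{132}{7}$ ($C = \left(\frac{0}{24} - \frac{6}{21}\right) 11 \left(-6\right) = \left(0 \cdot \frac{1}{24} - \frac{2}{7}\right) 11 \left(-6\right) = \left(0 - \frac{2}{7}\right) 11 \left(-6\right) = \left(- \frac{2}{7}\right) 11 \left(-6\right) = \left(- \frac{22}{7}\right) \left(-6\right) = \frac{132}{7} \approx 18.857$)
$a = - \frac{367582273}{7016}$ ($a = -52392 - \frac{1}{7016} = - \frac{367582273}{7016} \approx -52392.0$)
$a - C = - \frac{367582273}{7016} - \frac{132}{7} = - \frac{2574002023}{49112}$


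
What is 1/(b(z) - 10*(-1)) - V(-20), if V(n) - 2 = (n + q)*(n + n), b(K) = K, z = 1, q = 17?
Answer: -1341/11 ≈ -121.91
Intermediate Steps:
V(n) = 2 + 2*n*(17 + n) (V(n) = 2 + (n + 17)*(n + n) = 2 + (17 + n)*(2*n) = 2 + 2*n*(17 + n))
1/(b(z) - 10*(-1)) - V(-20) = 1/(1 - 10*(-1)) - (2 + 2*(-20)² + 34*(-20)) = 1/(1 + 10) - (2 + 2*400 - 680) = 1/11 - (2 + 800 - 680) = 1/11 - 1*122 = 1/11 - 122 = -1341/11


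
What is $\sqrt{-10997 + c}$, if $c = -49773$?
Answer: $i \sqrt{60770} \approx 246.52 i$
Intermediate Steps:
$\sqrt{-10997 + c} = \sqrt{-10997 - 49773} = \sqrt{-60770} = i \sqrt{60770}$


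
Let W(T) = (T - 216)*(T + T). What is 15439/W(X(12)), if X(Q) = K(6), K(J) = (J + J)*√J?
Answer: -15439/91584 - 15439*√6/30528 ≈ -1.4074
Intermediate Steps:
K(J) = 2*J^(3/2) (K(J) = (2*J)*√J = 2*J^(3/2))
X(Q) = 12*√6 (X(Q) = 2*6^(3/2) = 2*(6*√6) = 12*√6)
W(T) = 2*T*(-216 + T) (W(T) = (-216 + T)*(2*T) = 2*T*(-216 + T))
15439/W(X(12)) = 15439/((2*(12*√6)*(-216 + 12*√6))) = 15439/((24*√6*(-216 + 12*√6))) = 15439*(√6/(144*(-216 + 12*√6))) = 15439*√6/(144*(-216 + 12*√6))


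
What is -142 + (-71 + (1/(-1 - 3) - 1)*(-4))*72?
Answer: -4894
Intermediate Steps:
-142 + (-71 + (1/(-1 - 3) - 1)*(-4))*72 = -142 + (-71 + (1/(-4) - 1)*(-4))*72 = -142 + (-71 + (-¼ - 1)*(-4))*72 = -142 + (-71 - 5/4*(-4))*72 = -142 + (-71 + 5)*72 = -142 - 66*72 = -142 - 4752 = -4894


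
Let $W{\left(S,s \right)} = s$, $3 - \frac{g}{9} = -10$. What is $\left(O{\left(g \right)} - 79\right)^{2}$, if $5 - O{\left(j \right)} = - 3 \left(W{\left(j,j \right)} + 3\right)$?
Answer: $81796$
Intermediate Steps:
$g = 117$ ($g = 27 - -90 = 27 + 90 = 117$)
$O{\left(j \right)} = 14 + 3 j$ ($O{\left(j \right)} = 5 - - 3 \left(j + 3\right) = 5 - - 3 \left(3 + j\right) = 5 - \left(-9 - 3 j\right) = 5 + \left(9 + 3 j\right) = 14 + 3 j$)
$\left(O{\left(g \right)} - 79\right)^{2} = \left(\left(14 + 3 \cdot 117\right) - 79\right)^{2} = \left(\left(14 + 351\right) - 79\right)^{2} = \left(365 - 79\right)^{2} = 286^{2} = 81796$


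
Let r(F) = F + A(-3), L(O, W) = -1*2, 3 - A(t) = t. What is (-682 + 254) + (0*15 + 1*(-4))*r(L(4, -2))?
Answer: -444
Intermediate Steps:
A(t) = 3 - t
L(O, W) = -2
r(F) = 6 + F (r(F) = F + (3 - 1*(-3)) = F + (3 + 3) = F + 6 = 6 + F)
(-682 + 254) + (0*15 + 1*(-4))*r(L(4, -2)) = (-682 + 254) + (0*15 + 1*(-4))*(6 - 2) = -428 + (0 - 4)*4 = -428 - 4*4 = -428 - 16 = -444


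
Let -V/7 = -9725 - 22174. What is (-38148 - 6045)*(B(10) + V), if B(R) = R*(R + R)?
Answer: -9876826149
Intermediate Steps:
V = 223293 (V = -7*(-9725 - 22174) = -7*(-31899) = 223293)
B(R) = 2*R² (B(R) = R*(2*R) = 2*R²)
(-38148 - 6045)*(B(10) + V) = (-38148 - 6045)*(2*10² + 223293) = -44193*(2*100 + 223293) = -44193*(200 + 223293) = -44193*223493 = -9876826149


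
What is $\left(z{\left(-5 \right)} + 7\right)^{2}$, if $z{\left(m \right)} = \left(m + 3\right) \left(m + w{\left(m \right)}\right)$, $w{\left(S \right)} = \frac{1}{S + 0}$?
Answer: $\frac{7569}{25} \approx 302.76$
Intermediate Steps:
$w{\left(S \right)} = \frac{1}{S}$
$z{\left(m \right)} = \left(3 + m\right) \left(m + \frac{1}{m}\right)$ ($z{\left(m \right)} = \left(m + 3\right) \left(m + \frac{1}{m}\right) = \left(3 + m\right) \left(m + \frac{1}{m}\right)$)
$\left(z{\left(-5 \right)} + 7\right)^{2} = \left(\left(1 + \left(-5\right)^{2} + 3 \left(-5\right) + \frac{3}{-5}\right) + 7\right)^{2} = \left(\left(1 + 25 - 15 + 3 \left(- \frac{1}{5}\right)\right) + 7\right)^{2} = \left(\left(1 + 25 - 15 - \frac{3}{5}\right) + 7\right)^{2} = \left(\frac{52}{5} + 7\right)^{2} = \left(\frac{87}{5}\right)^{2} = \frac{7569}{25}$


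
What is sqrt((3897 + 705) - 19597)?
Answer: I*sqrt(14995) ≈ 122.45*I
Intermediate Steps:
sqrt((3897 + 705) - 19597) = sqrt(4602 - 19597) = sqrt(-14995) = I*sqrt(14995)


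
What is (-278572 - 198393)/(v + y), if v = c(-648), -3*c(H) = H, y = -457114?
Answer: 476965/456898 ≈ 1.0439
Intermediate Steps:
c(H) = -H/3
v = 216 (v = -⅓*(-648) = 216)
(-278572 - 198393)/(v + y) = (-278572 - 198393)/(216 - 457114) = -476965/(-456898) = -476965*(-1/456898) = 476965/456898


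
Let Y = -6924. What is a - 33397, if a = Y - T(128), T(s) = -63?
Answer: -40258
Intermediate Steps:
a = -6861 (a = -6924 - 1*(-63) = -6924 + 63 = -6861)
a - 33397 = -6861 - 33397 = -40258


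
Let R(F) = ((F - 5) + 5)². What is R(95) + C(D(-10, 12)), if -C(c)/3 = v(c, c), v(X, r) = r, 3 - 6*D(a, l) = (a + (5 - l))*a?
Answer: 18217/2 ≈ 9108.5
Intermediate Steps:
D(a, l) = ½ - a*(5 + a - l)/6 (D(a, l) = ½ - (a + (5 - l))*a/6 = ½ - (5 + a - l)*a/6 = ½ - a*(5 + a - l)/6)
C(c) = -3*c
R(F) = F² (R(F) = ((-5 + F) + 5)² = F²)
R(95) + C(D(-10, 12)) = 95² - 3*(½ - ⅚*(-10) - ⅙*(-10)² + (⅙)*(-10)*12) = 9025 - 3*(½ + 25/3 - ⅙*100 - 20) = 9025 - 3*(½ + 25/3 - 50/3 - 20) = 9025 - 3*(-167/6) = 9025 + 167/2 = 18217/2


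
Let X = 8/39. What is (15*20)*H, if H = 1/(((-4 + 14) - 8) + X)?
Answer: 5850/43 ≈ 136.05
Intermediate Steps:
X = 8/39 (X = 8*(1/39) = 8/39 ≈ 0.20513)
H = 39/86 (H = 1/(((-4 + 14) - 8) + 8/39) = 1/((10 - 8) + 8/39) = 1/(2 + 8/39) = 1/(86/39) = 39/86 ≈ 0.45349)
(15*20)*H = (15*20)*(39/86) = 300*(39/86) = 5850/43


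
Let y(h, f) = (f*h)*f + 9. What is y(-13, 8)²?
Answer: 677329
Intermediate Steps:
y(h, f) = 9 + h*f² (y(h, f) = h*f² + 9 = 9 + h*f²)
y(-13, 8)² = (9 - 13*8²)² = (9 - 13*64)² = (9 - 832)² = (-823)² = 677329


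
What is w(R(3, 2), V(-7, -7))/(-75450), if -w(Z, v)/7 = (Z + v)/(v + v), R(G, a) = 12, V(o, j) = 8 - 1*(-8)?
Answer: 49/603600 ≈ 8.1180e-5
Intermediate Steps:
V(o, j) = 16 (V(o, j) = 8 + 8 = 16)
w(Z, v) = -7*(Z + v)/(2*v) (w(Z, v) = -7*(Z + v)/(v + v) = -7*(Z + v)/(2*v))
w(R(3, 2), V(-7, -7))/(-75450) = ((7/2)*(-1*12 - 1*16)/16)/(-75450) = ((7/2)*(1/16)*(-12 - 16))*(-1/75450) = ((7/2)*(1/16)*(-28))*(-1/75450) = -49/8*(-1/75450) = 49/603600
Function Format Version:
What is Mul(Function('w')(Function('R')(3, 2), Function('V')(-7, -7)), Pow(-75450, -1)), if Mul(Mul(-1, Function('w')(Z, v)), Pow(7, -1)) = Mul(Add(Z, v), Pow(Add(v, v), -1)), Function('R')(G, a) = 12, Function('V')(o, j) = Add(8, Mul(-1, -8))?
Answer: Rational(49, 603600) ≈ 8.1180e-5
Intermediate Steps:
Function('V')(o, j) = 16 (Function('V')(o, j) = Add(8, 8) = 16)
Function('w')(Z, v) = Mul(Rational(-7, 2), Pow(v, -1), Add(Z, v)) (Function('w')(Z, v) = Mul(-7, Mul(Add(Z, v), Pow(Add(v, v), -1))) = Mul(-7, Mul(Add(Z, v), Pow(Mul(2, v), -1))) = Mul(-7, Mul(Add(Z, v), Mul(Rational(1, 2), Pow(v, -1)))) = Mul(-7, Mul(Rational(1, 2), Pow(v, -1), Add(Z, v))) = Mul(Rational(-7, 2), Pow(v, -1), Add(Z, v)))
Mul(Function('w')(Function('R')(3, 2), Function('V')(-7, -7)), Pow(-75450, -1)) = Mul(Mul(Rational(7, 2), Pow(16, -1), Add(Mul(-1, 12), Mul(-1, 16))), Pow(-75450, -1)) = Mul(Mul(Rational(7, 2), Rational(1, 16), Add(-12, -16)), Rational(-1, 75450)) = Mul(Mul(Rational(7, 2), Rational(1, 16), -28), Rational(-1, 75450)) = Mul(Rational(-49, 8), Rational(-1, 75450)) = Rational(49, 603600)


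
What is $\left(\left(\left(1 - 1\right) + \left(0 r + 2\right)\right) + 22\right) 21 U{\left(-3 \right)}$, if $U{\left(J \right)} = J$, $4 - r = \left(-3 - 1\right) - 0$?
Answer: $-1512$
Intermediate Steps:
$r = 8$ ($r = 4 - \left(\left(-3 - 1\right) - 0\right) = 4 - \left(\left(-3 - 1\right) + 0\right) = 4 - \left(-4 + 0\right) = 4 - -4 = 4 + 4 = 8$)
$\left(\left(\left(1 - 1\right) + \left(0 r + 2\right)\right) + 22\right) 21 U{\left(-3 \right)} = \left(\left(\left(1 - 1\right) + \left(0 \cdot 8 + 2\right)\right) + 22\right) 21 \left(-3\right) = \left(\left(0 + \left(0 + 2\right)\right) + 22\right) 21 \left(-3\right) = \left(\left(0 + 2\right) + 22\right) 21 \left(-3\right) = \left(2 + 22\right) 21 \left(-3\right) = 24 \cdot 21 \left(-3\right) = 504 \left(-3\right) = -1512$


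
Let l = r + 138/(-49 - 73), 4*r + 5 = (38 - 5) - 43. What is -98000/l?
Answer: 23912000/1191 ≈ 20077.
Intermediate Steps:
r = -15/4 (r = -5/4 + ((38 - 5) - 43)/4 = -5/4 + (33 - 43)/4 = -5/4 + (¼)*(-10) = -5/4 - 5/2 = -15/4 ≈ -3.7500)
l = -1191/244 (l = -15/4 + 138/(-49 - 73) = -15/4 + 138/(-122) = -15/4 - 1/122*138 = -15/4 - 69/61 = -1191/244 ≈ -4.8811)
-98000/l = -98000/(-1191/244) = -98000*(-244/1191) = 23912000/1191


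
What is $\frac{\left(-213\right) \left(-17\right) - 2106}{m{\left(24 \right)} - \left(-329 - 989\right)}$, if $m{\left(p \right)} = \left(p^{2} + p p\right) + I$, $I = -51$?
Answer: $\frac{1515}{2419} \approx 0.62629$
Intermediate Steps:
$m{\left(p \right)} = -51 + 2 p^{2}$ ($m{\left(p \right)} = \left(p^{2} + p p\right) - 51 = \left(p^{2} + p^{2}\right) - 51 = 2 p^{2} - 51 = -51 + 2 p^{2}$)
$\frac{\left(-213\right) \left(-17\right) - 2106}{m{\left(24 \right)} - \left(-329 - 989\right)} = \frac{\left(-213\right) \left(-17\right) - 2106}{\left(-51 + 2 \cdot 24^{2}\right) - \left(-329 - 989\right)} = \frac{3621 - 2106}{\left(-51 + 2 \cdot 576\right) - \left(-329 - 989\right)} = \frac{1515}{\left(-51 + 1152\right) - -1318} = \frac{1515}{1101 + 1318} = \frac{1515}{2419}$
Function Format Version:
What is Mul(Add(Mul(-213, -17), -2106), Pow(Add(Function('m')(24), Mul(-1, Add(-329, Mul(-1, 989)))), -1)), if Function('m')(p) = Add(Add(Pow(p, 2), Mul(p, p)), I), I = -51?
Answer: Rational(1515, 2419) ≈ 0.62629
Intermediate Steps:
Function('m')(p) = Add(-51, Mul(2, Pow(p, 2))) (Function('m')(p) = Add(Add(Pow(p, 2), Mul(p, p)), -51) = Add(Add(Pow(p, 2), Pow(p, 2)), -51) = Add(Mul(2, Pow(p, 2)), -51) = Add(-51, Mul(2, Pow(p, 2))))
Mul(Add(Mul(-213, -17), -2106), Pow(Add(Function('m')(24), Mul(-1, Add(-329, Mul(-1, 989)))), -1)) = Mul(Add(Mul(-213, -17), -2106), Pow(Add(Add(-51, Mul(2, Pow(24, 2))), Mul(-1, Add(-329, Mul(-1, 989)))), -1)) = Mul(Add(3621, -2106), Pow(Add(Add(-51, Mul(2, 576)), Mul(-1, Add(-329, -989))), -1)) = Mul(1515, Pow(Add(Add(-51, 1152), Mul(-1, -1318)), -1)) = Mul(1515, Pow(Add(1101, 1318), -1)) = Mul(1515, Pow(2419, -1)) = Mul(1515, Rational(1, 2419)) = Rational(1515, 2419)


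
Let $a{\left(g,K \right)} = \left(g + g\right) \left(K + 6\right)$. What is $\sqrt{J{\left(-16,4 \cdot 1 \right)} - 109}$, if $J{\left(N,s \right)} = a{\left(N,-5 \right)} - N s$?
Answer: $i \sqrt{77} \approx 8.775 i$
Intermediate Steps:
$a{\left(g,K \right)} = 2 g \left(6 + K\right)$
$J{\left(N,s \right)} = 2 N - N s$ ($J{\left(N,s \right)} = 2 N \left(6 - 5\right) - N s = 2 N 1 - N s = 2 N - N s$)
$\sqrt{J{\left(-16,4 \cdot 1 \right)} - 109} = \sqrt{- 16 \left(2 - 4 \cdot 1\right) - 109} = \sqrt{- 16 \left(2 - 4\right) - 109} = \sqrt{\left(-16\right) \left(-2\right) - 109} = \sqrt{32 - 109} = \sqrt{-77} = i \sqrt{77}$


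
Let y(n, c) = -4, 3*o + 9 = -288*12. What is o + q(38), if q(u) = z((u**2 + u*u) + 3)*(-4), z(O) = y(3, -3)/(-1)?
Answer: -1171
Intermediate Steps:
o = -1155 (o = -3 + (-288*12)/3 = -3 + (1/3)*(-3456) = -3 - 1152 = -1155)
z(O) = 4 (z(O) = -4/(-1) = -4*(-1) = 4)
q(u) = -16 (q(u) = 4*(-4) = -16)
o + q(38) = -1155 - 16 = -1171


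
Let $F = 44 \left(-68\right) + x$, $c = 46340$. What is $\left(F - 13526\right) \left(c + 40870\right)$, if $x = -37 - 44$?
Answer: $-1447598790$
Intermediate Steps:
$x = -81$ ($x = -37 - 44 = -81$)
$F = -3073$ ($F = 44 \left(-68\right) - 81 = -2992 - 81 = -3073$)
$\left(F - 13526\right) \left(c + 40870\right) = \left(-3073 - 13526\right) \left(46340 + 40870\right) = \left(-16599\right) 87210 = -1447598790$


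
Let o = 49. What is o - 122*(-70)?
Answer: 8589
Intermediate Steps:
o - 122*(-70) = 49 - 122*(-70) = 49 + 8540 = 8589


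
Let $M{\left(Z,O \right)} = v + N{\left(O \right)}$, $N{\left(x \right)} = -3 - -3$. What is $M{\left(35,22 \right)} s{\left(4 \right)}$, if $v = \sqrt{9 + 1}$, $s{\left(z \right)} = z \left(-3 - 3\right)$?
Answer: $- 24 \sqrt{10} \approx -75.895$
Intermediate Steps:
$s{\left(z \right)} = - 6 z$ ($s{\left(z \right)} = z \left(-6\right) = - 6 z$)
$N{\left(x \right)} = 0$ ($N{\left(x \right)} = -3 + 3 = 0$)
$v = \sqrt{10} \approx 3.1623$
$M{\left(Z,O \right)} = \sqrt{10}$ ($M{\left(Z,O \right)} = \sqrt{10} + 0 = \sqrt{10}$)
$M{\left(35,22 \right)} s{\left(4 \right)} = \sqrt{10} \left(\left(-6\right) 4\right) = \sqrt{10} \left(-24\right) = - 24 \sqrt{10}$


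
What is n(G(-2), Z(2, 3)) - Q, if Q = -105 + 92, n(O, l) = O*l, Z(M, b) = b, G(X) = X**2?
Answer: 25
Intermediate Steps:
Q = -13
n(G(-2), Z(2, 3)) - Q = (-2)**2*3 - 1*(-13) = 4*3 + 13 = 12 + 13 = 25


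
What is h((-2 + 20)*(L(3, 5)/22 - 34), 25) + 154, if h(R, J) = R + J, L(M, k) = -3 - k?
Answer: -4835/11 ≈ -439.55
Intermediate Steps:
h(R, J) = J + R
h((-2 + 20)*(L(3, 5)/22 - 34), 25) + 154 = (25 + (-2 + 20)*((-3 - 1*5)/22 - 34)) + 154 = (25 + 18*((-3 - 5)*(1/22) - 34)) + 154 = (25 + 18*(-8*1/22 - 34)) + 154 = (25 + 18*(-4/11 - 34)) + 154 = (25 + 18*(-378/11)) + 154 = (25 - 6804/11) + 154 = -6529/11 + 154 = -4835/11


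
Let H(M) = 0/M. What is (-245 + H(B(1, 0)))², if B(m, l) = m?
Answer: 60025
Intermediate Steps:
H(M) = 0
(-245 + H(B(1, 0)))² = (-245 + 0)² = (-245)² = 60025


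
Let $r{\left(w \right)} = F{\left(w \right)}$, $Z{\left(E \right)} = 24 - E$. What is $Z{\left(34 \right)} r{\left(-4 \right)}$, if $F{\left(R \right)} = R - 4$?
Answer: $80$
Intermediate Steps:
$F{\left(R \right)} = -4 + R$
$r{\left(w \right)} = -4 + w$
$Z{\left(34 \right)} r{\left(-4 \right)} = \left(24 - 34\right) \left(-4 - 4\right) = \left(24 - 34\right) \left(-8\right) = \left(-10\right) \left(-8\right) = 80$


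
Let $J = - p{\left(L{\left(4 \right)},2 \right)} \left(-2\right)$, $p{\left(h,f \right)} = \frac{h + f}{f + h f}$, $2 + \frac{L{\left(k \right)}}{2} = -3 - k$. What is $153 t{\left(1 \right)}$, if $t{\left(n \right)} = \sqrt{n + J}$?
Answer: $9 \sqrt{561} \approx 213.17$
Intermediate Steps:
$L{\left(k \right)} = -10 - 2 k$ ($L{\left(k \right)} = -4 + 2 \left(-3 - k\right) = -4 - \left(6 + 2 k\right) = -10 - 2 k$)
$p{\left(h,f \right)} = \frac{f + h}{f + f h}$
$J = \frac{16}{17}$ ($J = - \frac{2 - 18}{2 \left(1 - 18\right)} \left(-2\right) = - \frac{-16}{2 \left(-17\right)} \left(-2\right) = - \frac{\left(-1\right) \left(-16\right)}{2 \cdot 17} \left(-2\right) = \left(-1\right) \frac{8}{17} \left(-2\right) = \left(- \frac{8}{17}\right) \left(-2\right) = \frac{16}{17} \approx 0.94118$)
$t{\left(n \right)} = \sqrt{\frac{16}{17} + n}$ ($t{\left(n \right)} = \sqrt{n + \frac{16}{17}} = \sqrt{\frac{16}{17} + n}$)
$153 t{\left(1 \right)} = 153 \frac{\sqrt{272 + 289 \cdot 1}}{17} = 153 \frac{\sqrt{272 + 289}}{17} = 153 \frac{\sqrt{561}}{17} = 9 \sqrt{561}$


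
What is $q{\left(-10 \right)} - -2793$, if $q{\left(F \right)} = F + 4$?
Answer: $2787$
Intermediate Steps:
$q{\left(F \right)} = 4 + F$
$q{\left(-10 \right)} - -2793 = \left(4 - 10\right) - -2793 = -6 + 2793 = 2787$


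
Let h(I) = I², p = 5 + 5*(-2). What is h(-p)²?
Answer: 625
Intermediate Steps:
p = -5 (p = 5 - 10 = -5)
h(-p)² = ((-1*(-5))²)² = (5²)² = 25² = 625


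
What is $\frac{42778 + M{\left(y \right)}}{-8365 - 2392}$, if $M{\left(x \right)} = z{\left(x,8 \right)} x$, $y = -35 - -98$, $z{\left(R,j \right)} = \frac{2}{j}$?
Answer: $- \frac{171175}{43028} \approx -3.9782$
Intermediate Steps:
$y = 63$ ($y = -35 + 98 = 63$)
$M{\left(x \right)} = \frac{x}{4}$ ($M{\left(x \right)} = \frac{2}{8} x = 2 \cdot \frac{1}{8} x = \frac{x}{4}$)
$\frac{42778 + M{\left(y \right)}}{-8365 - 2392} = \frac{42778 + \frac{1}{4} \cdot 63}{-8365 - 2392} = \frac{42778 + \frac{63}{4}}{-10757} = \frac{171175}{4} \left(- \frac{1}{10757}\right) = - \frac{171175}{43028}$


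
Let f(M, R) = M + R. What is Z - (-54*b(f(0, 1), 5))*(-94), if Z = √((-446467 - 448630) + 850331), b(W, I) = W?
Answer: -5076 + 3*I*√4974 ≈ -5076.0 + 211.58*I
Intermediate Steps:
Z = 3*I*√4974 (Z = √(-895097 + 850331) = √(-44766) = 3*I*√4974 ≈ 211.58*I)
Z - (-54*b(f(0, 1), 5))*(-94) = 3*I*√4974 - (-54*(0 + 1))*(-94) = 3*I*√4974 - (-54*1)*(-94) = 3*I*√4974 - (-54)*(-94) = 3*I*√4974 - 1*5076 = 3*I*√4974 - 5076 = -5076 + 3*I*√4974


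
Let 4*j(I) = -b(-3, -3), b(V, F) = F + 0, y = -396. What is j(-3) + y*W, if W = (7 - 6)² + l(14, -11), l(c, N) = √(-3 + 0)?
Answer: -1581/4 - 396*I*√3 ≈ -395.25 - 685.89*I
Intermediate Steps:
b(V, F) = F
l(c, N) = I*√3 (l(c, N) = √(-3) = I*√3)
j(I) = ¾ (j(I) = (-1*(-3))/4 = (¼)*3 = ¾)
W = 1 + I*√3 (W = (7 - 6)² + I*√3 = 1² + I*√3 = 1 + I*√3 ≈ 1.0 + 1.732*I)
j(-3) + y*W = ¾ - 396*(1 + I*√3) = ¾ + (-396 - 396*I*√3) = -1581/4 - 396*I*√3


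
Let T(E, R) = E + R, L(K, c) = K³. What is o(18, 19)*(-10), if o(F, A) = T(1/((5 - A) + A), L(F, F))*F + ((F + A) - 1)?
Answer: -1050156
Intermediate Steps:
o(F, A) = -1 + A + F + F*(⅕ + F³) (o(F, A) = (1/((5 - A) + A) + F³)*F + ((F + A) - 1) = (1/5 + F³)*F + ((A + F) - 1) = (⅕ + F³)*F + (-1 + A + F) = F*(⅕ + F³) + (-1 + A + F) = -1 + A + F + F*(⅕ + F³))
o(18, 19)*(-10) = (-1 + 19 + 18⁴ + (6/5)*18)*(-10) = (-1 + 19 + 104976 + 108/5)*(-10) = (525078/5)*(-10) = -1050156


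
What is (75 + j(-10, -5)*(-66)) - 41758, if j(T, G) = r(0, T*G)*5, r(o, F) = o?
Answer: -41683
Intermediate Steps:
j(T, G) = 0 (j(T, G) = 0*5 = 0)
(75 + j(-10, -5)*(-66)) - 41758 = (75 + 0*(-66)) - 41758 = (75 + 0) - 41758 = 75 - 41758 = -41683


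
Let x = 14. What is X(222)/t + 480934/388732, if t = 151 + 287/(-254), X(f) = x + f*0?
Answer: 9845022785/7398930522 ≈ 1.3306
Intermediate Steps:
X(f) = 14 (X(f) = 14 + f*0 = 14 + 0 = 14)
t = 38067/254 (t = 151 + 287*(-1/254) = 151 - 287/254 = 38067/254 ≈ 149.87)
X(222)/t + 480934/388732 = 14/(38067/254) + 480934/388732 = 14*(254/38067) + 480934*(1/388732) = 3556/38067 + 240467/194366 = 9845022785/7398930522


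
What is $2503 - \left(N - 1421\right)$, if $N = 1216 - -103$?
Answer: $2605$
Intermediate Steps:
$N = 1319$ ($N = 1216 + 103 = 1319$)
$2503 - \left(N - 1421\right) = 2503 - \left(1319 - 1421\right) = 2503 - -102 = 2503 + 102 = 2605$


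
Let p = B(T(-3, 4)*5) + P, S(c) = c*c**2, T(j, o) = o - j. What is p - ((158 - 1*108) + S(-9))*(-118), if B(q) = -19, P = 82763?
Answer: 2622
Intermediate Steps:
S(c) = c**3
p = 82744 (p = -19 + 82763 = 82744)
p - ((158 - 1*108) + S(-9))*(-118) = 82744 - ((158 - 1*108) + (-9)**3)*(-118) = 82744 - ((158 - 108) - 729)*(-118) = 82744 - (50 - 729)*(-118) = 82744 - (-679)*(-118) = 82744 - 1*80122 = 82744 - 80122 = 2622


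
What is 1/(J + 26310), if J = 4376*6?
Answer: 1/52566 ≈ 1.9024e-5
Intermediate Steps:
J = 26256
1/(J + 26310) = 1/(26256 + 26310) = 1/52566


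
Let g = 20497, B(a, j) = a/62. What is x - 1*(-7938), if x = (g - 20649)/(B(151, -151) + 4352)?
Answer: 2143052126/269975 ≈ 7938.0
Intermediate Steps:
B(a, j) = a/62 (B(a, j) = a*(1/62) = a/62)
x = -9424/269975 (x = (20497 - 20649)/((1/62)*151 + 4352) = -152/(151/62 + 4352) = -152/269975/62 = -152*62/269975 = -9424/269975 ≈ -0.034907)
x - 1*(-7938) = -9424/269975 - 1*(-7938) = -9424/269975 + 7938 = 2143052126/269975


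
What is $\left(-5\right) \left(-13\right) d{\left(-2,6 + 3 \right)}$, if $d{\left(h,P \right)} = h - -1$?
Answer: $-65$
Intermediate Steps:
$d{\left(h,P \right)} = 1 + h$ ($d{\left(h,P \right)} = h + 1 = 1 + h$)
$\left(-5\right) \left(-13\right) d{\left(-2,6 + 3 \right)} = \left(-5\right) \left(-13\right) \left(1 - 2\right) = 65 \left(-1\right) = -65$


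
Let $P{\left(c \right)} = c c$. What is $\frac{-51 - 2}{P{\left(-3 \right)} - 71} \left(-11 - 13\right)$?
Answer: $- \frac{636}{31} \approx -20.516$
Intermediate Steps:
$P{\left(c \right)} = c^{2}$
$\frac{-51 - 2}{P{\left(-3 \right)} - 71} \left(-11 - 13\right) = \frac{-51 - 2}{\left(-3\right)^{2} - 71} \left(-11 - 13\right) = - \frac{53}{9 - 71} \left(-24\right) = - \frac{53}{-62} \left(-24\right) = \left(-53\right) \left(- \frac{1}{62}\right) \left(-24\right) = \frac{53}{62} \left(-24\right) = - \frac{636}{31}$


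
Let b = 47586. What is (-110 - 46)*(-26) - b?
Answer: -43530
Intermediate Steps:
(-110 - 46)*(-26) - b = (-110 - 46)*(-26) - 1*47586 = -156*(-26) - 47586 = 4056 - 47586 = -43530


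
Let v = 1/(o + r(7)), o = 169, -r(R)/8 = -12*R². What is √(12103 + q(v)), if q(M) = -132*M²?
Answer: √287399399155/4873 ≈ 110.01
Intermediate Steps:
r(R) = 96*R² (r(R) = -(-96)*R² = 96*R²)
v = 1/4873 (v = 1/(169 + 96*7²) = 1/(169 + 96*49) = 1/(169 + 4704) = 1/4873 ≈ 0.00020521)
√(12103 + q(v)) = √(12103 - 132*(1/4873)²) = √(12103 - 132*1/23746129) = √(12103 - 12/2158739) = √(26127218105/2158739) = √287399399155/4873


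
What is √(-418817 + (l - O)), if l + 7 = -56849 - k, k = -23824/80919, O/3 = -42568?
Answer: I*√3125458045257/2997 ≈ 589.89*I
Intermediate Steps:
O = -127704 (O = 3*(-42568) = -127704)
k = -23824/80919 ≈ -0.29442
l = -4600706840/80919 (l = -7 + (-56849 - 1*(-23824/80919)) = -7 + (-56849 + 23824/80919) = -7 - 4600140407/80919 = -4600706840/80919 ≈ -56856.)
√(-418817 + (l - O)) = √(-418817 + (-4600706840/80919 - 1*(-127704))) = √(-418817 + (-4600706840/80919 + 127704)) = √(-418817 + 5732973136/80919) = √(-28157279687/80919) = I*√3125458045257/2997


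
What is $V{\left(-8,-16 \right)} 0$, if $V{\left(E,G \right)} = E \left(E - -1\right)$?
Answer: $0$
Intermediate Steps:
$V{\left(E,G \right)} = E \left(1 + E\right)$ ($V{\left(E,G \right)} = E \left(E + 1\right) = E \left(1 + E\right)$)
$V{\left(-8,-16 \right)} 0 = - 8 \left(1 - 8\right) 0 = \left(-8\right) \left(-7\right) 0 = 56 \cdot 0 = 0$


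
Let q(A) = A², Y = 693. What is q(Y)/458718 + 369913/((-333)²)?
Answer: 74313360965/16955593434 ≈ 4.3828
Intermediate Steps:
q(Y)/458718 + 369913/((-333)²) = 693²/458718 + 369913/((-333)²) = 480249*(1/458718) + 369913/110889 = 160083/152906 + 369913*(1/110889) = 160083/152906 + 369913/110889 = 74313360965/16955593434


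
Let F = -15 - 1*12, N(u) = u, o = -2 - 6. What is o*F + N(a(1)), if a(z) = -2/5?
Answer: 1078/5 ≈ 215.60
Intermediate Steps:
a(z) = -2/5 (a(z) = -2*1/5 = -2/5)
o = -8
F = -27 (F = -15 - 12 = -27)
o*F + N(a(1)) = -8*(-27) - 2/5 = 216 - 2/5 = 1078/5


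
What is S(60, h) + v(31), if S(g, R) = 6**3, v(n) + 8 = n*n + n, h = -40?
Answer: 1200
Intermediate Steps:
v(n) = -8 + n + n**2 (v(n) = -8 + (n*n + n) = -8 + (n**2 + n) = -8 + (n + n**2) = -8 + n + n**2)
S(g, R) = 216
S(60, h) + v(31) = 216 + (-8 + 31 + 31**2) = 216 + (-8 + 31 + 961) = 216 + 984 = 1200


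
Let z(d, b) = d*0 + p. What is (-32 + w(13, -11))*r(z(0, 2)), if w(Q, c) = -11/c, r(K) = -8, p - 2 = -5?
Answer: 248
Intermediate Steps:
p = -3 (p = 2 - 5 = -3)
z(d, b) = -3 (z(d, b) = d*0 - 3 = 0 - 3 = -3)
(-32 + w(13, -11))*r(z(0, 2)) = (-32 - 11/(-11))*(-8) = (-32 - 11*(-1/11))*(-8) = (-32 + 1)*(-8) = -31*(-8) = 248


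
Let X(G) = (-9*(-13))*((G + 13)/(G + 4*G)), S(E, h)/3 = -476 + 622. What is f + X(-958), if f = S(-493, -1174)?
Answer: 441717/958 ≈ 461.08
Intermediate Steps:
S(E, h) = 438 (S(E, h) = 3*(-476 + 622) = 3*146 = 438)
f = 438
X(G) = 117*(13 + G)/(5*G) (X(G) = 117*((13 + G)/((5*G))) = 117*((13 + G)*(1/(5*G))) = 117*((13 + G)/(5*G)) = 117*(13 + G)/(5*G))
f + X(-958) = 438 + (117/5)*(13 - 958)/(-958) = 438 + (117/5)*(-1/958)*(-945) = 438 + 22113/958 = 441717/958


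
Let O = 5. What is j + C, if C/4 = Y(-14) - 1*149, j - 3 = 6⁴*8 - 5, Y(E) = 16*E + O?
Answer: 8894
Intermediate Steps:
Y(E) = 5 + 16*E (Y(E) = 16*E + 5 = 5 + 16*E)
j = 10366 (j = 3 + (6⁴*8 - 5) = 3 + (1296*8 - 5) = 3 + (10368 - 5) = 3 + 10363 = 10366)
C = -1472 (C = 4*((5 + 16*(-14)) - 1*149) = 4*((5 - 224) - 149) = 4*(-219 - 149) = 4*(-368) = -1472)
j + C = 10366 - 1472 = 8894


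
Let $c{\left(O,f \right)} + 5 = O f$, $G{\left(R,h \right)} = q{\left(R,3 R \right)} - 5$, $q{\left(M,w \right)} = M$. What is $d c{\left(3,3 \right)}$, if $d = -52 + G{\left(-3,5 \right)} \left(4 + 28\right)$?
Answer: $-1232$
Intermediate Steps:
$G{\left(R,h \right)} = -5 + R$ ($G{\left(R,h \right)} = R - 5 = -5 + R$)
$c{\left(O,f \right)} = -5 + O f$
$d = -308$ ($d = -52 + \left(-5 - 3\right) \left(4 + 28\right) = -52 - 256 = -308$)
$d c{\left(3,3 \right)} = - 308 \left(-5 + 3 \cdot 3\right) = - 308 \left(-5 + 9\right) = \left(-308\right) 4 = -1232$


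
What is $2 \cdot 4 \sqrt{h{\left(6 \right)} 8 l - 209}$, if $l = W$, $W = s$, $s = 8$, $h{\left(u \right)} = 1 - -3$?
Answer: $8 \sqrt{47} \approx 54.845$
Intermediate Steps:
$h{\left(u \right)} = 4$ ($h{\left(u \right)} = 1 + 3 = 4$)
$W = 8$
$l = 8$
$2 \cdot 4 \sqrt{h{\left(6 \right)} 8 l - 209} = 2 \cdot 4 \sqrt{4 \cdot 8 \cdot 8 - 209} = 8 \sqrt{32 \cdot 8 - 209} = 8 \sqrt{256 - 209} = 8 \sqrt{47}$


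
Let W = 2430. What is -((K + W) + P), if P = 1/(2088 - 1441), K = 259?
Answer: -1739784/647 ≈ -2689.0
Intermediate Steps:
P = 1/647 ≈ 0.0015456
-((K + W) + P) = -((259 + 2430) + 1/647) = -(2689 + 1/647) = -1*1739784/647 = -1739784/647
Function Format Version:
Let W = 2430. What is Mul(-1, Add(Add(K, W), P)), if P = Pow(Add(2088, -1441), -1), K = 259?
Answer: Rational(-1739784, 647) ≈ -2689.0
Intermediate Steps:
P = Rational(1, 647) (P = Pow(647, -1) = Rational(1, 647) ≈ 0.0015456)
Mul(-1, Add(Add(K, W), P)) = Mul(-1, Add(Add(259, 2430), Rational(1, 647))) = Mul(-1, Add(2689, Rational(1, 647))) = Mul(-1, Rational(1739784, 647)) = Rational(-1739784, 647)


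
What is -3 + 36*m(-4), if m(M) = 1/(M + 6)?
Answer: 15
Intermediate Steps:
m(M) = 1/(6 + M)
-3 + 36*m(-4) = -3 + 36/(6 - 4) = -3 + 36/2 = -3 + 36*(1/2) = -3 + 18 = 15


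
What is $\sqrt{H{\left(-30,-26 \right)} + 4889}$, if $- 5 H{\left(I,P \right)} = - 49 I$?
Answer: $\sqrt{4595} \approx 67.786$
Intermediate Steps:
$H{\left(I,P \right)} = \frac{49 I}{5}$ ($H{\left(I,P \right)} = - \frac{\left(-49\right) I}{5} = \frac{49 I}{5}$)
$\sqrt{H{\left(-30,-26 \right)} + 4889} = \sqrt{\frac{49}{5} \left(-30\right) + 4889} = \sqrt{-294 + 4889} = \sqrt{4595}$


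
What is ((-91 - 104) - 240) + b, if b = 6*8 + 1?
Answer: -386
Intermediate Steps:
b = 49 (b = 48 + 1 = 49)
((-91 - 104) - 240) + b = ((-91 - 104) - 240) + 49 = (-195 - 240) + 49 = -435 + 49 = -386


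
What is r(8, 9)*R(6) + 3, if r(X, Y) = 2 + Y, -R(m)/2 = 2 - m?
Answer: 91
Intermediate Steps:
R(m) = -4 + 2*m (R(m) = -2*(2 - m) = -4 + 2*m)
r(8, 9)*R(6) + 3 = (2 + 9)*(-4 + 2*6) + 3 = 11*(-4 + 12) + 3 = 11*8 + 3 = 88 + 3 = 91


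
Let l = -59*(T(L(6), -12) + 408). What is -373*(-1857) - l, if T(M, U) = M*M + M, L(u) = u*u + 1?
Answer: 799687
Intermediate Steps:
L(u) = 1 + u² (L(u) = u² + 1 = 1 + u²)
T(M, U) = M + M² (T(M, U) = M² + M = M + M²)
l = -107026 (l = -59*((1 + 6²)*(1 + (1 + 6²)) + 408) = -59*((1 + 36)*(1 + (1 + 36)) + 408) = -59*(37*(1 + 37) + 408) = -59*(37*38 + 408) = -59*(1406 + 408) = -59*1814 = -107026)
-373*(-1857) - l = -373*(-1857) - 1*(-107026) = 692661 + 107026 = 799687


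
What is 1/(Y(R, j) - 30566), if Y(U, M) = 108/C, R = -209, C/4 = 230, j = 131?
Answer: -230/7030153 ≈ -3.2716e-5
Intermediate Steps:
C = 920 (C = 4*230 = 920)
Y(U, M) = 27/230 (Y(U, M) = 108/920 = 108*(1/920) = 27/230)
1/(Y(R, j) - 30566) = 1/(27/230 - 30566) = 1/(-7030153/230) = -230/7030153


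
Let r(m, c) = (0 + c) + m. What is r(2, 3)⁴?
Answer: 625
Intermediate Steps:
r(m, c) = c + m
r(2, 3)⁴ = (3 + 2)⁴ = 5⁴ = 625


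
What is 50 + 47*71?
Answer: 3387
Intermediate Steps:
50 + 47*71 = 50 + 3337 = 3387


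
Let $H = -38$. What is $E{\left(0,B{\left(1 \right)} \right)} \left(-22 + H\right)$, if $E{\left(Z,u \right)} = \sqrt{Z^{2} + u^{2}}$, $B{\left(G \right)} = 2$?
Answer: $-120$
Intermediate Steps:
$E{\left(0,B{\left(1 \right)} \right)} \left(-22 + H\right) = \sqrt{0^{2} + 2^{2}} \left(-22 - 38\right) = \sqrt{0 + 4} \left(-60\right) = \sqrt{4} \left(-60\right) = 2 \left(-60\right) = -120$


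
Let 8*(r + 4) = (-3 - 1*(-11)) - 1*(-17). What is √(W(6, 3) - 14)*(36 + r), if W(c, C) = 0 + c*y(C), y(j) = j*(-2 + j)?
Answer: 281/4 ≈ 70.250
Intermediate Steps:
W(c, C) = C*c*(-2 + C) (W(c, C) = 0 + c*(C*(-2 + C)) = 0 + C*c*(-2 + C) = C*c*(-2 + C))
r = -7/8 (r = -4 + ((-3 - 1*(-11)) - 1*(-17))/8 = -4 + ((-3 + 11) + 17)/8 = -4 + (8 + 17)/8 = -4 + (⅛)*25 = -4 + 25/8 = -7/8 ≈ -0.87500)
√(W(6, 3) - 14)*(36 + r) = √(3*6*(-2 + 3) - 14)*(36 - 7/8) = √(3*6*1 - 14)*(281/8) = √(18 - 14)*(281/8) = √4*(281/8) = 2*(281/8) = 281/4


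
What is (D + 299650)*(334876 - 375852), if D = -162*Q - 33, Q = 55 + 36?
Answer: -11673038000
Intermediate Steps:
Q = 91
D = -14775 (D = -162*91 - 33 = -14742 - 33 = -14775)
(D + 299650)*(334876 - 375852) = (-14775 + 299650)*(334876 - 375852) = 284875*(-40976) = -11673038000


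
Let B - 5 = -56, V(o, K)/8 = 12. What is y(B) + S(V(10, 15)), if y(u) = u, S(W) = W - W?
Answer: -51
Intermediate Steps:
V(o, K) = 96 (V(o, K) = 8*12 = 96)
S(W) = 0
B = -51 (B = 5 - 56 = -51)
y(B) + S(V(10, 15)) = -51 + 0 = -51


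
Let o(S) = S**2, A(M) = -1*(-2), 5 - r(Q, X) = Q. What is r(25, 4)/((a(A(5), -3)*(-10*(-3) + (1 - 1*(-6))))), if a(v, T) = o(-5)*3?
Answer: -4/555 ≈ -0.0072072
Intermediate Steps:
r(Q, X) = 5 - Q
A(M) = 2
a(v, T) = 75 (a(v, T) = (-5)**2*3 = 25*3 = 75)
r(25, 4)/((a(A(5), -3)*(-10*(-3) + (1 - 1*(-6))))) = (5 - 1*25)/((75*(-10*(-3) + (1 - 1*(-6))))) = (5 - 25)/((75*(30 + (1 + 6)))) = -20*1/(75*(30 + 7)) = -20/(75*37) = -20/2775 = -20*1/2775 = -4/555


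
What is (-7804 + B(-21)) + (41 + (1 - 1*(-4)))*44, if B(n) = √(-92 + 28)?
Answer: -5780 + 8*I ≈ -5780.0 + 8.0*I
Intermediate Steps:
B(n) = 8*I (B(n) = √(-64) = 8*I)
(-7804 + B(-21)) + (41 + (1 - 1*(-4)))*44 = (-7804 + 8*I) + (41 + (1 - 1*(-4)))*44 = (-7804 + 8*I) + (41 + (1 + 4))*44 = (-7804 + 8*I) + (41 + 5)*44 = (-7804 + 8*I) + 46*44 = (-7804 + 8*I) + 2024 = -5780 + 8*I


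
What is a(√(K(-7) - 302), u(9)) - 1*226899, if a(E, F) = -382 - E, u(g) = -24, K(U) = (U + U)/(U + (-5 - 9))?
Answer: -227281 - 2*I*√678/3 ≈ -2.2728e+5 - 17.359*I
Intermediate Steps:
K(U) = 2*U/(-14 + U) (K(U) = (2*U)/(U - 14) = (2*U)/(-14 + U) = 2*U/(-14 + U))
a(√(K(-7) - 302), u(9)) - 1*226899 = (-382 - √(2*(-7)/(-14 - 7) - 302)) - 1*226899 = (-382 - √(2*(-7)/(-21) - 302)) - 226899 = (-382 - √(2*(-7)*(-1/21) - 302)) - 226899 = (-382 - √(⅔ - 302)) - 226899 = (-382 - √(-904/3)) - 226899 = (-382 - 2*I*√678/3) - 226899 = -227281 - 2*I*√678/3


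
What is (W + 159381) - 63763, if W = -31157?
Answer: 64461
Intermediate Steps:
(W + 159381) - 63763 = (-31157 + 159381) - 63763 = 128224 - 63763 = 64461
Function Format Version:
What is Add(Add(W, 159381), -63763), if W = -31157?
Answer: 64461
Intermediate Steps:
Add(Add(W, 159381), -63763) = Add(Add(-31157, 159381), -63763) = Add(128224, -63763) = 64461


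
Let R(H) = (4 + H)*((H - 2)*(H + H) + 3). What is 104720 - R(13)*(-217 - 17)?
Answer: 1254362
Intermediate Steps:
R(H) = (3 + 2*H*(-2 + H))*(4 + H) (R(H) = (4 + H)*((-2 + H)*(2*H) + 3) = (4 + H)*(2*H*(-2 + H) + 3) = (4 + H)*(3 + 2*H*(-2 + H)) = (3 + 2*H*(-2 + H))*(4 + H))
104720 - R(13)*(-217 - 17) = 104720 - (12 - 13*13 + 2*13³ + 4*13²)*(-217 - 17) = 104720 - (12 - 169 + 2*2197 + 4*169)*(-234) = 104720 - (12 - 169 + 4394 + 676)*(-234) = 104720 - 4913*(-234) = 104720 - 1*(-1149642) = 104720 + 1149642 = 1254362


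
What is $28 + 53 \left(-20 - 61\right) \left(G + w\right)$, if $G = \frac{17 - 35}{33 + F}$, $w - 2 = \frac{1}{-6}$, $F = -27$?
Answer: $\frac{10073}{2} \approx 5036.5$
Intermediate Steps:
$w = \frac{11}{6}$ ($w = 2 + \frac{1}{-6} = 2 - \frac{1}{6} = \frac{11}{6} \approx 1.8333$)
$G = -3$ ($G = \frac{17 - 35}{33 - 27} = - \frac{18}{6} = \left(-18\right) \frac{1}{6} = -3$)
$28 + 53 \left(-20 - 61\right) \left(G + w\right) = 28 + 53 \left(-20 - 61\right) \left(-3 + \frac{11}{6}\right) = 28 + 53 \left(\left(-81\right) \left(- \frac{7}{6}\right)\right) = 28 + 53 \cdot \frac{189}{2} = 28 + \frac{10017}{2} = \frac{10073}{2}$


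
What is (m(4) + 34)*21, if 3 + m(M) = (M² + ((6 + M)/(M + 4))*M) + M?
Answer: 1176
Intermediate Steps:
m(M) = -3 + M + M² + M*(6 + M)/(4 + M) (m(M) = -3 + ((M² + ((6 + M)/(M + 4))*M) + M) = -3 + ((M² + ((6 + M)/(4 + M))*M) + M) = -3 + ((M² + M*(6 + M)/(4 + M)) + M) = -3 + (M + M² + M*(6 + M)/(4 + M)) = -3 + M + M² + M*(6 + M)/(4 + M))
(m(4) + 34)*21 = ((-12 + 4³ + 6*4² + 7*4)/(4 + 4) + 34)*21 = ((-12 + 64 + 6*16 + 28)/8 + 34)*21 = ((-12 + 64 + 96 + 28)/8 + 34)*21 = ((⅛)*176 + 34)*21 = (22 + 34)*21 = 56*21 = 1176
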